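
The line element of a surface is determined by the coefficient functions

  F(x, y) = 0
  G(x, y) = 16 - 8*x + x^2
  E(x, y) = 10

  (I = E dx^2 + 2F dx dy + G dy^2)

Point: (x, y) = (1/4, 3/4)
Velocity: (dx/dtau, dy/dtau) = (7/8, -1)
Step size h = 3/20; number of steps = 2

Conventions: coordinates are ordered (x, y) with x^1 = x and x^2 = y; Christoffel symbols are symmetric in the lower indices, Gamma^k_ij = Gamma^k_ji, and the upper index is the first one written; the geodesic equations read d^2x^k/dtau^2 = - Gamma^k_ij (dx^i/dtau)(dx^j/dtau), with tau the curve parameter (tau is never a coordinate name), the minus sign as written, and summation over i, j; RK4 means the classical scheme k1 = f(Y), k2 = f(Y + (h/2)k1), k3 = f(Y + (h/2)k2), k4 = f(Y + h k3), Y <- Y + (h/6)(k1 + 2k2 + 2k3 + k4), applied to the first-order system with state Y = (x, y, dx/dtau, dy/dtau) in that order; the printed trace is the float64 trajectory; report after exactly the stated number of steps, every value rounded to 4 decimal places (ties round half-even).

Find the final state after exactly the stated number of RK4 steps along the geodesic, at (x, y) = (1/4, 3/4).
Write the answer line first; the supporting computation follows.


Answer: x = 0.4944, y = 0.4285, dx/dtau = 0.7501, dy/dtau = -1.1443

f(Y) = (dx/dtau, dy/dtau, -Gamma^x_ij Y'^i Y'^j, -Gamma^y_ij Y'^i Y'^j) with the Gammas evaluated at the stage position; h = 0.150000; intermediate values shown to 6 dp
step 0: x = 0.2500, y = 0.7500, dx/dtau = 0.8750, dy/dtau = -1.0000
step 1:
  k1: at (x, y) = (0.250000, 0.750000), (dx/dtau, dy/dtau) = (0.875000, -1.000000); Gamma_xxx = 0.000000, Gamma_xxy = 0.000000, Gamma_xyy = 0.375000, Gamma_yxx = 0.000000, Gamma_yxy = -0.266667, Gamma_yyy = 0.000000; k1 = (0.875000, -1.000000, -0.375000, -0.466667)
  k2: at (x, y) = (0.315625, 0.675000), (dx/dtau, dy/dtau) = (0.846875, -1.035000); Gamma_xxx = 0.000000, Gamma_xxy = 0.000000, Gamma_xyy = 0.368437, Gamma_yxx = 0.000000, Gamma_yxy = -0.271416, Gamma_yyy = 0.000000; k2 = (0.846875, -1.035000, -0.394679, -0.475802)
  k3: at (x, y) = (0.313516, 0.672375), (dx/dtau, dy/dtau) = (0.845399, -1.035685); Gamma_xxx = 0.000000, Gamma_xxy = 0.000000, Gamma_xyy = 0.368648, Gamma_yxx = 0.000000, Gamma_yxy = -0.271261, Gamma_yyy = 0.000000; k3 = (0.845399, -1.035685, -0.395428, -0.475015)
  k4: at (x, y) = (0.376810, 0.594647), (dx/dtau, dy/dtau) = (0.815686, -1.071252); Gamma_xxx = 0.000000, Gamma_xxy = 0.000000, Gamma_xyy = 0.362319, Gamma_yxx = 0.000000, Gamma_yxy = -0.276000, Gamma_yyy = 0.000000; k4 = (0.815686, -1.071252, -0.415791, -0.482340)
  Y <- Y + (h/6)(k1 + 2k2 + 2k3 + k4): x = 0.3769, y = 0.5947, dx/dtau = 0.8157, dy/dtau = -1.0713
step 2:
  k1: at (x, y) = (0.376881, 0.594684), (dx/dtau, dy/dtau) = (0.815725, -1.071266); Gamma_xxx = 0.000000, Gamma_xxy = 0.000000, Gamma_xyy = 0.362312, Gamma_yxx = 0.000000, Gamma_yxy = -0.276005, Gamma_yyy = 0.000000; k1 = (0.815725, -1.071266, -0.415793, -0.482379)
  k2: at (x, y) = (0.438060, 0.514339), (dx/dtau, dy/dtau) = (0.784540, -1.107444); Gamma_xxx = 0.000000, Gamma_xxy = 0.000000, Gamma_xyy = 0.356194, Gamma_yxx = 0.000000, Gamma_yxy = -0.280746, Gamma_yyy = 0.000000; k2 = (0.784540, -1.107444, -0.436848, -0.487844)
  k3: at (x, y) = (0.435721, 0.511626), (dx/dtau, dy/dtau) = (0.782961, -1.107854); Gamma_xxx = 0.000000, Gamma_xxy = 0.000000, Gamma_xyy = 0.356428, Gamma_yxx = 0.000000, Gamma_yxy = -0.280562, Gamma_yyy = 0.000000; k3 = (0.782961, -1.107854, -0.437459, -0.486722)
  k4: at (x, y) = (0.494325, 0.428506), (dx/dtau, dy/dtau) = (0.750106, -1.144274); Gamma_xxx = 0.000000, Gamma_xxy = 0.000000, Gamma_xyy = 0.350567, Gamma_yxx = 0.000000, Gamma_yxy = -0.285252, Gamma_yyy = 0.000000; k4 = (0.750106, -1.144274, -0.459020, -0.489679)
  Y <- Y + (h/6)(k1 + 2k2 + 2k3 + k4): x = 0.4944, y = 0.4285, dx/dtau = 0.7501, dy/dtau = -1.1443


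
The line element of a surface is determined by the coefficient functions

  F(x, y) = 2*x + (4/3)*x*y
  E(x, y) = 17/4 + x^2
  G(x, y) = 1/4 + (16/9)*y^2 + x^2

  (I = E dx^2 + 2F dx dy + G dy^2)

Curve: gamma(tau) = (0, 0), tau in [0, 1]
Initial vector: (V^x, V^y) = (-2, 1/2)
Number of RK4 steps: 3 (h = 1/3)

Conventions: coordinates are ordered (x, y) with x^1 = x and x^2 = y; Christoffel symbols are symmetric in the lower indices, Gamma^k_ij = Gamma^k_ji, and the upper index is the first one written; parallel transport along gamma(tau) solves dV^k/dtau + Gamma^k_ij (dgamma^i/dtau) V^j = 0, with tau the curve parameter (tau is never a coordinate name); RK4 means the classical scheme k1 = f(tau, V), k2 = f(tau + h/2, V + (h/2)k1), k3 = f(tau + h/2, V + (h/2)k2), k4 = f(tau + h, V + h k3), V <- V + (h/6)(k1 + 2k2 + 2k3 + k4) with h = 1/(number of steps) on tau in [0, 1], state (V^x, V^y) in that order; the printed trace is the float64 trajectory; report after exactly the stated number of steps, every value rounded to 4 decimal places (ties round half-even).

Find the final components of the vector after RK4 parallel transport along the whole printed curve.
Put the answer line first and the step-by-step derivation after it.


Answer: V^x = -2.0000, V^y = 0.5000

gamma'(tau) = (0, 0); f(tau, V)^k = -Gamma^k_ij(gamma(tau)) gamma'^i(tau) V^j; h = 1/3; intermediate values shown to 6 dp
curve data and Christoffel symbols at the stage parameters:
  tau = 0.000000: gamma = (0.000000, 0.000000), gamma' = (0.000000, 0.000000); Gamma_xxx = 0.000000, Gamma_xxy = 0.000000, Gamma_xyy = 0.000000, Gamma_yxx = 8.000000, Gamma_yxy = 0.000000, Gamma_yyy = 0.000000
  tau = 0.166667: gamma = (0.000000, 0.000000), gamma' = (0.000000, 0.000000); Gamma_xxx = 0.000000, Gamma_xxy = 0.000000, Gamma_xyy = 0.000000, Gamma_yxx = 8.000000, Gamma_yxy = 0.000000, Gamma_yyy = 0.000000
  tau = 0.333333: gamma = (0.000000, 0.000000), gamma' = (0.000000, 0.000000); Gamma_xxx = 0.000000, Gamma_xxy = 0.000000, Gamma_xyy = 0.000000, Gamma_yxx = 8.000000, Gamma_yxy = 0.000000, Gamma_yyy = 0.000000
  tau = 0.500000: gamma = (0.000000, 0.000000), gamma' = (0.000000, 0.000000); Gamma_xxx = 0.000000, Gamma_xxy = 0.000000, Gamma_xyy = 0.000000, Gamma_yxx = 8.000000, Gamma_yxy = 0.000000, Gamma_yyy = 0.000000
  tau = 0.666667: gamma = (0.000000, 0.000000), gamma' = (0.000000, 0.000000); Gamma_xxx = 0.000000, Gamma_xxy = 0.000000, Gamma_xyy = 0.000000, Gamma_yxx = 8.000000, Gamma_yxy = 0.000000, Gamma_yyy = 0.000000
  tau = 0.833333: gamma = (0.000000, 0.000000), gamma' = (0.000000, 0.000000); Gamma_xxx = 0.000000, Gamma_xxy = 0.000000, Gamma_xyy = 0.000000, Gamma_yxx = 8.000000, Gamma_yxy = 0.000000, Gamma_yyy = 0.000000
  tau = 1.000000: gamma = (0.000000, 0.000000), gamma' = (0.000000, 0.000000); Gamma_xxx = 0.000000, Gamma_xxy = 0.000000, Gamma_xyy = 0.000000, Gamma_yxx = 8.000000, Gamma_yxy = 0.000000, Gamma_yyy = 0.000000
step 0: V^x = -2.0000, V^y = 0.5000
step 1: k1 = (0.000000, 0.000000), k2 = (0.000000, 0.000000), k3 = (0.000000, 0.000000), k4 = (0.000000, 0.000000); V <- V + (h/6)(k1 + 2k2 + 2k3 + k4): V^x = -2.0000, V^y = 0.5000
step 2: k1 = (0.000000, 0.000000), k2 = (0.000000, 0.000000), k3 = (0.000000, 0.000000), k4 = (0.000000, 0.000000); V <- V + (h/6)(k1 + 2k2 + 2k3 + k4): V^x = -2.0000, V^y = 0.5000
step 3: k1 = (0.000000, 0.000000), k2 = (0.000000, 0.000000), k3 = (0.000000, 0.000000), k4 = (0.000000, 0.000000); V <- V + (h/6)(k1 + 2k2 + 2k3 + k4): V^x = -2.0000, V^y = 0.5000


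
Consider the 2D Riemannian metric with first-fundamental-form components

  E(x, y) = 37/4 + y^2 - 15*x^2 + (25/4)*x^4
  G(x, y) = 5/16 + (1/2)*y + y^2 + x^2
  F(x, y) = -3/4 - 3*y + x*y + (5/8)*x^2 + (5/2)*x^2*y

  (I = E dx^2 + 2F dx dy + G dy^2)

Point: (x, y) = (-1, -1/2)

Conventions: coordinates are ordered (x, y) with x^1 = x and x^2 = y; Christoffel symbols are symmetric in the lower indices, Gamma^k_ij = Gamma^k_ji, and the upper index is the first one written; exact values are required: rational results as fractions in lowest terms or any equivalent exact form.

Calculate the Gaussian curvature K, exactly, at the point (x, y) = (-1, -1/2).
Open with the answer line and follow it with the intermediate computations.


Answer: K = -2064/361

E = 3/4, F = 5/8, G = 21/16, EG - F^2 = 19/32 at the point
E_x = 5, E_y = -1, F_x = 3/4, F_y = -3/2, G_x = -2, G_y = -1/2
E_yy = 2, F_xy = -4, G_xx = 2
Using the Brioschi determinant formula for K from the metric derivatives:
M1 = [[-E_yy/2 + F_xy - G_xx/2, E_x/2, F_x - E_y/2], [F_y - G_x/2, E, F], [G_y/2, F, G]] = [[-6, 5/2, 5/4], [-1/2, 3/4, 5/8], [-1/4, 5/8, 21/16]]; det M1 = -79/32
M2 = [[0, E_y/2, G_x/2], [E_y/2, E, F], [G_x/2, F, G]] = [[0, -1/2, -1], [-1/2, 3/4, 5/8], [-1, 5/8, 21/16]]; det M2 = -29/64
det M1 - det M2 = -129/64; K = -129/64 / (19/32)^2 = -2064/361


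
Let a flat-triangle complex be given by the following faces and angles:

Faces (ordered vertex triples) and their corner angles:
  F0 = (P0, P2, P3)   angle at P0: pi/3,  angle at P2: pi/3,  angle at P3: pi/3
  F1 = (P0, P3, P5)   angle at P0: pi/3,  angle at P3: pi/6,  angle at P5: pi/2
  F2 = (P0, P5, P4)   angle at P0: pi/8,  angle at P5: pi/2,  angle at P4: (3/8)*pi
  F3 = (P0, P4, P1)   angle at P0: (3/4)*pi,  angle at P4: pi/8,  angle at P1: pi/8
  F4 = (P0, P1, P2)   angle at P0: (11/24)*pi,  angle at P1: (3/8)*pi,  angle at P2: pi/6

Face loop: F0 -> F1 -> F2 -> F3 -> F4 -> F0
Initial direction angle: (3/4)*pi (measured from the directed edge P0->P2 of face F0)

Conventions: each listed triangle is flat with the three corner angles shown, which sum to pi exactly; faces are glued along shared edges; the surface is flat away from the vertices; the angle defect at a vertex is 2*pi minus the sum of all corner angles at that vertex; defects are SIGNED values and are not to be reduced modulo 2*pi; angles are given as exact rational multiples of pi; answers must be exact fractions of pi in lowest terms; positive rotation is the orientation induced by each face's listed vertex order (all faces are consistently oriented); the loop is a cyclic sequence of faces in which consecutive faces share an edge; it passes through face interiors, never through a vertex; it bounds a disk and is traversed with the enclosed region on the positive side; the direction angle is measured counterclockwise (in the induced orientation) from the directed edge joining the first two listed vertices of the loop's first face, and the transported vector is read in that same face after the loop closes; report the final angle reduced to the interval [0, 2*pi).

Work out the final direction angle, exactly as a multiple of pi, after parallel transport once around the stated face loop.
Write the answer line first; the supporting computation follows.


Answer: final direction angle = (3/4)*pi

enclosed vertex P0: corner angles sum to 2*pi, defect = 2*pi - 2*pi = 0
the final direction is the initial angle plus the enclosed defects, taken mod 2*pi in the induced orientation
final angle = (3/4)*pi + 0 = (3/4)*pi (mod 2*pi)


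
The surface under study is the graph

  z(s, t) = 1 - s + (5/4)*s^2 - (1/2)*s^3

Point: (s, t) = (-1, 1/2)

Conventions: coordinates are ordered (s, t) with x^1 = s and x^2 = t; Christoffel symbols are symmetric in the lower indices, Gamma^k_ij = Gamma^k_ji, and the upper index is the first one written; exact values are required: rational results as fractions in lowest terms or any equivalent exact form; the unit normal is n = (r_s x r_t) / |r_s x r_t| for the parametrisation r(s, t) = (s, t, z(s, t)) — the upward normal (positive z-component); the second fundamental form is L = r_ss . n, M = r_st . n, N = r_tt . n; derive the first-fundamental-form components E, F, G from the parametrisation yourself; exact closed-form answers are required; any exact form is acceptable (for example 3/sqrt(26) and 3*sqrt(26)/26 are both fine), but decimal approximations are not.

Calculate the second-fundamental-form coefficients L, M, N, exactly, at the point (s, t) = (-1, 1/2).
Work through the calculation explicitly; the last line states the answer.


z_s = -5, z_t = 0, z_ss = 11/2, z_st = 0, z_tt = 0
E = 26, F = 0, G = 1; answer radicand W^2 = 26
unnormalised second-form numerators: l = 11/2, m = 0, n = 0; L = l/sqrt(26), and similarly M = m/sqrt(W^2), N = n/sqrt(W^2)

Answer: L = 11*sqrt(26)/52, M = 0, N = 0


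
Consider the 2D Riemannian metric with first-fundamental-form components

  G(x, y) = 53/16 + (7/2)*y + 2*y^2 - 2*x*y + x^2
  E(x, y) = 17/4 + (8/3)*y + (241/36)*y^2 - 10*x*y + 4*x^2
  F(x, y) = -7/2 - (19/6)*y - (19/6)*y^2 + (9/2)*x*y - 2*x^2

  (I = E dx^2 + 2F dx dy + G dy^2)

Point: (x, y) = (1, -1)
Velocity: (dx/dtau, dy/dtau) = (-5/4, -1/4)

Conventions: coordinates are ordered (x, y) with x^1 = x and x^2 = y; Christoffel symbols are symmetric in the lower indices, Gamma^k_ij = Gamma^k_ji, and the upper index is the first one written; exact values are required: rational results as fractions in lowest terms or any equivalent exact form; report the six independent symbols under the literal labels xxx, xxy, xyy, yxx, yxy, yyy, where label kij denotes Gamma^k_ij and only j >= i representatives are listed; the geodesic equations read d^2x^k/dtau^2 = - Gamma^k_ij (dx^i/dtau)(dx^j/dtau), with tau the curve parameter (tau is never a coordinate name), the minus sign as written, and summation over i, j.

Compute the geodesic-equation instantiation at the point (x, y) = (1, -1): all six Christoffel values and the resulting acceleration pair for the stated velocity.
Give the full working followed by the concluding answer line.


E = 401/18, F = -10, G = 77/16 at the point
E_x = 18, E_y = -373/18, F_x = -17/2, F_y = 23/3, G_x = 4, G_y = -5/2
EG - F^2 = 2077/288;  g^inv = (288/2077) * [[77/16, 10], [10, 401/18]]
first-kind symbols [ij,l] = (1/2)(d_i g_jl + d_j g_il - d_l g_ij): [xx,x] = E_x/2 = 9, [xx,y] = F_x - E_y/2 = 67/36, [xy,x] = E_y/2 = -373/36, [xy,y] = G_x/2 = 2, [yy,x] = F_y - G_x/2 = 17/3, [yy,y] = G_y/2 = -5/4
Gamma^x_ij = (G*[ij,x] - F*[ij,y])/(EG - F^2), Gamma^y_ij = (E*[ij,y] - F*[ij,x])/(EG - F^2)
Gamma_xxx = 17834/2077, Gamma_xxy = -17201/4154, Gamma_xyy = 4254/2077, Gamma_yxx = 340748/18693, Gamma_yxy = -17008/2077, Gamma_yyy = 8300/2077
d^2x/dtau^2 = -(Gamma_xxx*(-5/4)^2 + 2*Gamma_xxy*(-5/4)*(-1/4) + Gamma_xyy*(-1/4)^2) = -364099/33232
d^2y/dtau^2 = -(Gamma_yxx*(-5/4)^2 + 2*Gamma_yxy*(-5/4)*(-1/4) + Gamma_yyy*(-1/4)^2) = -882835/37386

Answer: Gamma_xxx = 17834/2077, Gamma_xxy = -17201/4154, Gamma_xyy = 4254/2077, Gamma_yxx = 340748/18693, Gamma_yxy = -17008/2077, Gamma_yyy = 8300/2077; accelerations (d^2x/dtau^2, d^2y/dtau^2) = (-364099/33232, -882835/37386)


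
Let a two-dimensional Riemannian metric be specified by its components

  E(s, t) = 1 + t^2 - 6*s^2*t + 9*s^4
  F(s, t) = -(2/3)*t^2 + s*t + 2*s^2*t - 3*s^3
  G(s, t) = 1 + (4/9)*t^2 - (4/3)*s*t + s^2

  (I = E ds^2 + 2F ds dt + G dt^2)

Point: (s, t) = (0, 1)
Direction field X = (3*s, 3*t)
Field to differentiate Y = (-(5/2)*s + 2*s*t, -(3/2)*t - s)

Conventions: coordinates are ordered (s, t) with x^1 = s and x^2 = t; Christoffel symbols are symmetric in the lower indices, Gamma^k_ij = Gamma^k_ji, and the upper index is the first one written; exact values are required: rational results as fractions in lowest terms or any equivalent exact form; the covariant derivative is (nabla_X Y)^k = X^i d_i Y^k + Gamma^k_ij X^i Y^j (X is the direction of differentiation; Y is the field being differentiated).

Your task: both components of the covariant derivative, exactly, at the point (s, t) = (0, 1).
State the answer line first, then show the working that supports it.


Answer: (nabla_X Y)^s = 27/22, (nabla_X Y)^t = -117/22

E = 2, F = -2/3, G = 13/9 at the point
E_s = 0, E_t = 2, F_s = 1, F_t = -4/3, G_s = -4/3, G_t = 8/9
EG - F^2 = 22/9;  g^inv = (9/22) * [[13/9, 2/3], [2/3, 2]]
first-kind symbols [ij,l] = (1/2)(d_i g_jl + d_j g_il - d_l g_ij): [ss,s] = E_s/2 = 0, [ss,t] = F_s - E_t/2 = 0, [st,s] = E_t/2 = 1, [st,t] = G_s/2 = -2/3, [tt,s] = F_t - G_s/2 = -2/3, [tt,t] = G_t/2 = 4/9
Gamma^s_ij = (G*[ij,s] - F*[ij,t])/(EG - F^2), Gamma^t_ij = (E*[ij,t] - F*[ij,s])/(EG - F^2)
Gamma_sss = 0, Gamma_sst = 9/22, Gamma_stt = -3/11, Gamma_tss = 0, Gamma_tst = -3/11, Gamma_ttt = 2/11
X = (0, 3), Y = (0, -3/2) at the point


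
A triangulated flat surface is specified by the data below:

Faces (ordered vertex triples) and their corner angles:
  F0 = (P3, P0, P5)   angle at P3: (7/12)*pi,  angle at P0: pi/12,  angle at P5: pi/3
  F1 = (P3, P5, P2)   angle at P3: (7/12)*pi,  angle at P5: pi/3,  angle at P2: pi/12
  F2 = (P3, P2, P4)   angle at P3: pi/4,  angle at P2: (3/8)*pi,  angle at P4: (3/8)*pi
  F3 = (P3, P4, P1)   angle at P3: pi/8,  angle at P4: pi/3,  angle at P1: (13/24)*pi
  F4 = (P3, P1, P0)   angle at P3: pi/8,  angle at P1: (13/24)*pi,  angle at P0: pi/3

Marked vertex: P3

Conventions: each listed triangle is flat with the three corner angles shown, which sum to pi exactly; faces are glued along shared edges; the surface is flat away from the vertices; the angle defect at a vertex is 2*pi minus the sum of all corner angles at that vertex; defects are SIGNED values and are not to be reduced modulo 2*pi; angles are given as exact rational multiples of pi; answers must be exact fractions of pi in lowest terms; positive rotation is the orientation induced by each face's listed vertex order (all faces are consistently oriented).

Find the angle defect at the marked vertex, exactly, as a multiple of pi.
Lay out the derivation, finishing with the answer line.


Sum of corner angles at P3: (5/3)*pi
defect = 2*pi - (5/3)*pi

Answer: defect(P3) = pi/3


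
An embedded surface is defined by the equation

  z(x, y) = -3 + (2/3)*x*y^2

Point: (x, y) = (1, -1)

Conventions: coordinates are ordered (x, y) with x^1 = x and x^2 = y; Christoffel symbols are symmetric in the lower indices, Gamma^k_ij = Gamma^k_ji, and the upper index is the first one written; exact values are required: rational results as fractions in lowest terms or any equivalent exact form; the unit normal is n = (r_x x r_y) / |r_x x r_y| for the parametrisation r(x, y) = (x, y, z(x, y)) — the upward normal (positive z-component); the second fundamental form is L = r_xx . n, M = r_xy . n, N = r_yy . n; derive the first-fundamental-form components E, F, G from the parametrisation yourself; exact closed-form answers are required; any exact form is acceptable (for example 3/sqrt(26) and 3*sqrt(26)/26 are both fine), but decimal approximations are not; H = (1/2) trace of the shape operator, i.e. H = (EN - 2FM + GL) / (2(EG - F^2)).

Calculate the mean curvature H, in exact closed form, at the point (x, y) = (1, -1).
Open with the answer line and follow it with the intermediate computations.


Answer: H = -6*sqrt(29)/841

z_x = 2/3, z_y = -4/3, z_xx = 0, z_xy = -4/3, z_yy = 4/3
E = 13/9, F = -8/9, G = 25/9; answer radicand W^2 = 29/9
unnormalised second-form numerators: l = 0, m = -4/3, n = 4/3; L = l/sqrt(29/9), and similarly M = m/sqrt(W^2), N = n/sqrt(W^2)
H = (E*n - 2*F*m + G*l) / (2*(EG - F^2)*sqrt(W^2)); E*n - 2*F*m + G*l = -4/9, EG - F^2 = 29/9, so H = (-2/29)/sqrt(29/9)


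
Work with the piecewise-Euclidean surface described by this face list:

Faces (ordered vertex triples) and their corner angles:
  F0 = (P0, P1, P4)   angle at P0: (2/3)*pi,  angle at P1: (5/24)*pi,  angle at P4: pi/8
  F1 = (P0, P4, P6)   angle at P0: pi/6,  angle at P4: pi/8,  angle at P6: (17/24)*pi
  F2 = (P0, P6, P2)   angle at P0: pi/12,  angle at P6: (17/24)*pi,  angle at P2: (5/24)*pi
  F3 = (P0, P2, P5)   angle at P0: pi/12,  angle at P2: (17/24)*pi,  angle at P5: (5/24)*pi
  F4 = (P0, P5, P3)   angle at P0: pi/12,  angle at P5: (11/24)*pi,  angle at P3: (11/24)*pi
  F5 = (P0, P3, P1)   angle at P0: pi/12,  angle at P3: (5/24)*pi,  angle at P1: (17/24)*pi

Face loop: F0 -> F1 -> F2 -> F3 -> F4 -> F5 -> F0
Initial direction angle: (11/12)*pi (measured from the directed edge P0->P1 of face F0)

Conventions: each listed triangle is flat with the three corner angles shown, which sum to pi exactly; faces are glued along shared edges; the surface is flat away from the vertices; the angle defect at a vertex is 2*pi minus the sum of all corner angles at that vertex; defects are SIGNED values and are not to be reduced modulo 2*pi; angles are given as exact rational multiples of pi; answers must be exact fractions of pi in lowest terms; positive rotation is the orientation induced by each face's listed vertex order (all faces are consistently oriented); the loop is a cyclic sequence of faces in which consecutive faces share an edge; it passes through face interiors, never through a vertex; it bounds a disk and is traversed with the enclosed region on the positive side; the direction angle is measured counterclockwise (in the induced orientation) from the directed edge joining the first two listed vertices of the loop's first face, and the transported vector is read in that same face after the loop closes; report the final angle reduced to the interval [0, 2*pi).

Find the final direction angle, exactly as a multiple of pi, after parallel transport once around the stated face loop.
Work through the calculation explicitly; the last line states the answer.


enclosed vertex P0: corner angles sum to (7/6)*pi, defect = 2*pi - (7/6)*pi = (5/6)*pi
summing the enclosed defects onto the initial angle, mod 2*pi in the induced orientation:
final angle = (11/12)*pi + (5/6)*pi = (7/4)*pi (mod 2*pi)

Answer: final direction angle = (7/4)*pi


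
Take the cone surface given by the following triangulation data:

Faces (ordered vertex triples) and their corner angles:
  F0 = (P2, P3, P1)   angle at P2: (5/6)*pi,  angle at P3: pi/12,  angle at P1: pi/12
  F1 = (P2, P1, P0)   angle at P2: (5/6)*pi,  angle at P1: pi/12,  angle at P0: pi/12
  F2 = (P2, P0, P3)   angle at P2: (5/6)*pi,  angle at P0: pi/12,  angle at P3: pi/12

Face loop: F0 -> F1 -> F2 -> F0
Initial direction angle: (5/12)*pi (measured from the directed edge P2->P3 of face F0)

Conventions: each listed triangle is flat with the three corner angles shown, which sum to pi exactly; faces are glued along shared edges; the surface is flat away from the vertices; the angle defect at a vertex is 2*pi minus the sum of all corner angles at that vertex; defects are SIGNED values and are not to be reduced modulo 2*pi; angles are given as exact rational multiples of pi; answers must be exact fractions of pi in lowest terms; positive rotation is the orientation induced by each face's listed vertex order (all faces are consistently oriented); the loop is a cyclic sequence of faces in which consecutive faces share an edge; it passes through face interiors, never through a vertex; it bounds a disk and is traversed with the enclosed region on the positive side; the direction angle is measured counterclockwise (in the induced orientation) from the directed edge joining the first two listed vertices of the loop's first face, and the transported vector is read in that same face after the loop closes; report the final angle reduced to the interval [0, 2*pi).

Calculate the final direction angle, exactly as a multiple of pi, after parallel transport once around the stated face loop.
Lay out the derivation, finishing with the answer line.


enclosed vertex P2: corner angles sum to (5/2)*pi, defect = 2*pi - (5/2)*pi = -pi/2
the rotation equals the total enclosed defect, so the final angle is initial + defects (mod 2*pi)
final angle = (5/12)*pi - pi/2 = (23/12)*pi (mod 2*pi)

Answer: final direction angle = (23/12)*pi


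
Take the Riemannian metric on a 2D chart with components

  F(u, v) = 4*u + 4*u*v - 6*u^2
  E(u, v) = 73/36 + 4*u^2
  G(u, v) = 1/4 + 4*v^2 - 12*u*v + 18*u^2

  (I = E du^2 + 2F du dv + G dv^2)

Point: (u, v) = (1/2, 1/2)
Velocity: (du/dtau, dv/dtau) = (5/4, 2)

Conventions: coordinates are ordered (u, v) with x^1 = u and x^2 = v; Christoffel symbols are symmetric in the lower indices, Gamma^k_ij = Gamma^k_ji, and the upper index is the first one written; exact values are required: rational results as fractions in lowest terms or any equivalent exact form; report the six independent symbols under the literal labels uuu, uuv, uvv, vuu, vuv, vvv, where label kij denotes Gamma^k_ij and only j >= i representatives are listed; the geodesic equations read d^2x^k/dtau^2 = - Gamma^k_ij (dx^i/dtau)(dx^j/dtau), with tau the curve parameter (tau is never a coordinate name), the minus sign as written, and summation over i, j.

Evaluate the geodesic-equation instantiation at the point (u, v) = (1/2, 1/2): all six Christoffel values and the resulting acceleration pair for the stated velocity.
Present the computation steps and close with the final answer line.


E = 109/36, F = 3/2, G = 11/4 at the point
E_u = 4, E_v = 0, F_u = 0, F_v = 2, G_u = 12, G_v = -2
EG - F^2 = 875/144;  g^inv = (144/875) * [[11/4, -3/2], [-3/2, 109/36]]
first-kind symbols [ij,l] = (1/2)(d_i g_jl + d_j g_il - d_l g_ij): [uu,u] = E_u/2 = 2, [uu,v] = F_u - E_v/2 = 0, [uv,u] = E_v/2 = 0, [uv,v] = G_u/2 = 6, [vv,u] = F_v - G_u/2 = -4, [vv,v] = G_v/2 = -1
Gamma^u_ij = (G*[ij,u] - F*[ij,v])/(EG - F^2), Gamma^v_ij = (E*[ij,v] - F*[ij,u])/(EG - F^2)
Gamma_uuu = 792/875, Gamma_uuv = -1296/875, Gamma_uvv = -1368/875, Gamma_vuu = -432/875, Gamma_vuv = 2616/875, Gamma_vvv = 428/875
d^2u/dtau^2 = -(Gamma_uuu*(5/4)^2 + 2*Gamma_uuv*(5/4)*(2) + Gamma_uvv*(2)^2) = 21429/1750
d^2v/dtau^2 = -(Gamma_vuu*(5/4)^2 + 2*Gamma_vuv*(5/4)*(2) + Gamma_vvv*(2)^2) = -14117/875

Answer: Gamma_uuu = 792/875, Gamma_uuv = -1296/875, Gamma_uvv = -1368/875, Gamma_vuu = -432/875, Gamma_vuv = 2616/875, Gamma_vvv = 428/875; accelerations (d^2u/dtau^2, d^2v/dtau^2) = (21429/1750, -14117/875)


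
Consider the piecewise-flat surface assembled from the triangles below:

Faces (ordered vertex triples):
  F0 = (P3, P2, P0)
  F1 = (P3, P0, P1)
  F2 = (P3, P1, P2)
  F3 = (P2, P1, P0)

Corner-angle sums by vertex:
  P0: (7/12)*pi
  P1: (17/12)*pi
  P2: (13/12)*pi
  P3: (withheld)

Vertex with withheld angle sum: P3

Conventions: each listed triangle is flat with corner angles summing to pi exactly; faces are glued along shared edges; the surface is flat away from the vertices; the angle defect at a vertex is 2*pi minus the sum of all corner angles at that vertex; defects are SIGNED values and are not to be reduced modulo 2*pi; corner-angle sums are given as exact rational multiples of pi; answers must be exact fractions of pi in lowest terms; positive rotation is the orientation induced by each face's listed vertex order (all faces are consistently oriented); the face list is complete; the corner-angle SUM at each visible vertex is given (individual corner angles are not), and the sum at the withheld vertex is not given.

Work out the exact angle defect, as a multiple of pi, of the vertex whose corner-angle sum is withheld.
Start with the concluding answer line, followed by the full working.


Answer: defect(P3) = (13/12)*pi

V = 4, E = 6, F = 4; chi = V - E + F = 2
Gauss-Bonnet: total defect = 2*pi*chi = 4*pi; visible defects sum to (35/12)*pi


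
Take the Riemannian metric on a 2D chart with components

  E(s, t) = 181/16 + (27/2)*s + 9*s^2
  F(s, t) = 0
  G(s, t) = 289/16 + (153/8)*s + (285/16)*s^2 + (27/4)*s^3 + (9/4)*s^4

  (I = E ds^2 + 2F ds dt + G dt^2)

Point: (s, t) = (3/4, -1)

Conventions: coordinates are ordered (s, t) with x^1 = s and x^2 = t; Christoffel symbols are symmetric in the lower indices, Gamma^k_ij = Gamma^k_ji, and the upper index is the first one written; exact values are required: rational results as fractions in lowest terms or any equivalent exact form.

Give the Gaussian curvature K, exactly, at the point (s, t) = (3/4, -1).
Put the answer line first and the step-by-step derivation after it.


Answer: K = -2400/609553

E = 53/2, F = 0, G = 47089/1024, EG - F^2 = 2495717/2048 at the point
E_s = 27, E_t = 0, F_s = 0, F_t = 0, G_s = 1953/32, G_t = 0
E_tt = 0, F_st = 0, G_ss = 1299/16
By Brioschi, K is (det M1 - det M2) divided by (EG - F^2) squared.
M1 = [[-E_tt/2 + F_st - G_ss/2, E_s/2, F_s - E_t/2], [F_t - G_s/2, E, F], [G_t/2, F, G]] = [[-1299/32, 27/2, 0], [-1953/64, 53/2, 0], [0, 0, 47089/1024]]; det M1 = -4000822707/131072
M2 = [[0, E_t/2, G_s/2], [E_t/2, E, F], [G_s/2, F, G]] = [[0, 0, 1953/64], [0, 53/2, 0], [1953/64, 0, 47089/1024]]; det M2 = -202153077/8192
det M1 - det M2 = -766373475/131072; K = -766373475/131072 / (2495717/2048)^2 = -2400/609553


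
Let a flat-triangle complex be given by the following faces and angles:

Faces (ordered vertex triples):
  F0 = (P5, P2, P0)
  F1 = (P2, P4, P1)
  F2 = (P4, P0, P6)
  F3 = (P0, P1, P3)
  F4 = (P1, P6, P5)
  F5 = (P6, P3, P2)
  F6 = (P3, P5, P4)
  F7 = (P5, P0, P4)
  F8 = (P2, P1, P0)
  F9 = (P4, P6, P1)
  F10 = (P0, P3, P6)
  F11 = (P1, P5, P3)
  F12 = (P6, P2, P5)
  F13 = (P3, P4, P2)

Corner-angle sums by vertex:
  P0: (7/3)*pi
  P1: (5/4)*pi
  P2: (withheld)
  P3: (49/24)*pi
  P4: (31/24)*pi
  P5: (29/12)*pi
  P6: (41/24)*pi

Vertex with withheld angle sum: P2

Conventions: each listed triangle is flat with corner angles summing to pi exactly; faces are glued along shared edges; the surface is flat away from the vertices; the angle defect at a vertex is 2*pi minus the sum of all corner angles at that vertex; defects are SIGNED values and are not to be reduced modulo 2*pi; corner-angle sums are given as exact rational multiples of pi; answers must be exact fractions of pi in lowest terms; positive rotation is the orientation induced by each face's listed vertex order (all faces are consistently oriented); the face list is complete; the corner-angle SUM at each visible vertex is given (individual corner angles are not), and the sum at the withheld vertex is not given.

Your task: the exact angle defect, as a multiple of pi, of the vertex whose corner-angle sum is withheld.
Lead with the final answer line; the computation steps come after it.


Answer: defect(P2) = (-23/24)*pi

V = 7, E = 21, F = 14; chi = V - E + F = 0
Gauss-Bonnet: total defect = 2*pi*chi = 0; visible defects sum to (23/24)*pi


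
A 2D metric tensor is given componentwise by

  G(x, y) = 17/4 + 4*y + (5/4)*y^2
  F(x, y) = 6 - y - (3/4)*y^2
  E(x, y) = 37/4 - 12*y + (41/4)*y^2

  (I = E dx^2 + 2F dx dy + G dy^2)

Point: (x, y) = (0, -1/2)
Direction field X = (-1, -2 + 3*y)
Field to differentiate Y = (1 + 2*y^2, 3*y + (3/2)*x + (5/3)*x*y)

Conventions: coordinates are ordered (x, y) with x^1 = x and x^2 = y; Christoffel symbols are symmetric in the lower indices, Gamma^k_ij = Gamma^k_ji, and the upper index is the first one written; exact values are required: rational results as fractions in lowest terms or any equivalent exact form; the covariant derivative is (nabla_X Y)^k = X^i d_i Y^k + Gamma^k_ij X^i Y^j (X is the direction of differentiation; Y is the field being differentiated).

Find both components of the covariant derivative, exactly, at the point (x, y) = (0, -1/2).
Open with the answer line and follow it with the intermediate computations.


Answer: (nabla_X Y)^x = 13049/371, (nabla_X Y)^y = -93784/1113

E = 285/16, F = 101/16, G = 41/16 at the point
E_x = 0, E_y = -89/4, F_x = 0, F_y = -1/4, G_x = 0, G_y = 11/4
EG - F^2 = 371/64;  g^inv = (64/371) * [[41/16, -101/16], [-101/16, 285/16]]
first-kind symbols [ij,l] = (1/2)(d_i g_jl + d_j g_il - d_l g_ij): [xx,x] = E_x/2 = 0, [xx,y] = F_x - E_y/2 = 89/8, [xy,x] = E_y/2 = -89/8, [xy,y] = G_x/2 = 0, [yy,x] = F_y - G_x/2 = -1/4, [yy,y] = G_y/2 = 11/8
Gamma^x_ij = (G*[ij,x] - F*[ij,y])/(EG - F^2), Gamma^y_ij = (E*[ij,y] - F*[ij,x])/(EG - F^2)
Gamma_xxx = -8989/742, Gamma_xxy = -3649/742, Gamma_xyy = -1193/742, Gamma_yxx = 25365/742, Gamma_yxy = 8989/742, Gamma_yyy = 3337/742
X = (-1, -7/2), Y = (3/2, -3/2) at the point


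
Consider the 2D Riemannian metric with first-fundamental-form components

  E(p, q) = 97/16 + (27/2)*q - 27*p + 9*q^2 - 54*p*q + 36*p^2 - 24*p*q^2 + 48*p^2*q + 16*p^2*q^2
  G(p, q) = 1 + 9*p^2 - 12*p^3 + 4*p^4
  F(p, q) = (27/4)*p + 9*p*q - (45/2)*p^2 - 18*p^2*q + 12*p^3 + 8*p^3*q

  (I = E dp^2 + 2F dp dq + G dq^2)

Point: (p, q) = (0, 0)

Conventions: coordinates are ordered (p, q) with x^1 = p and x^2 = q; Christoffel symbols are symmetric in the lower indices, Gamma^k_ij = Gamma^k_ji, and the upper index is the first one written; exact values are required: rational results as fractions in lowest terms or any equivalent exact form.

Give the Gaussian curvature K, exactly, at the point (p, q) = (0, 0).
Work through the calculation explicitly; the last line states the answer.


E = 97/16, F = 0, G = 1, EG - F^2 = 97/16 at the point
E_p = -27, E_q = 27/2, F_p = 27/4, F_q = 0, G_p = 0, G_q = 0
E_qq = 18, F_pq = 9, G_pp = 18
K follows from Brioschi's formula, (det M1 - det M2)/(EG - F^2)^2.
M1 = [[-E_qq/2 + F_pq - G_pp/2, E_p/2, F_p - E_q/2], [F_q - G_p/2, E, F], [G_q/2, F, G]] = [[-9, -27/2, 0], [0, 97/16, 0], [0, 0, 1]]; det M1 = -873/16
M2 = [[0, E_q/2, G_p/2], [E_q/2, E, F], [G_p/2, F, G]] = [[0, 27/4, 0], [27/4, 97/16, 0], [0, 0, 1]]; det M2 = -729/16
det M1 - det M2 = -9; K = -9 / (97/16)^2 = -2304/9409

Answer: K = -2304/9409


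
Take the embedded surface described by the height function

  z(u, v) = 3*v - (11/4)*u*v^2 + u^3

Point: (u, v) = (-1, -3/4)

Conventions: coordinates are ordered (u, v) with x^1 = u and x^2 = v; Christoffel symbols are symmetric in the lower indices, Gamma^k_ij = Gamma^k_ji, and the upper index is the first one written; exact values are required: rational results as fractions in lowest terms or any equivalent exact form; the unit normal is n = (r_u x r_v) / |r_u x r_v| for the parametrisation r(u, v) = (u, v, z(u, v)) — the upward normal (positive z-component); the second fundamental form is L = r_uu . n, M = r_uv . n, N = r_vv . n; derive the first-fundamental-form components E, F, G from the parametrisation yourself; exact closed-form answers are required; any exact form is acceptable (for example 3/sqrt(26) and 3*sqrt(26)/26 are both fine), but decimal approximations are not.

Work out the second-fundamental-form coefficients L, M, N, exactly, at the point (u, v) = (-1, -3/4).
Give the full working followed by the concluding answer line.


z_u = 93/64, z_v = -9/8, z_uu = -6, z_uv = 33/8, z_vv = 11/2
E = 12745/4096, F = -837/512, G = 145/64; answer radicand W^2 = 17929/4096
unnormalised second-form numerators: l = -6, m = 33/8, n = 11/2; L = l/sqrt(17929/4096), and similarly M = m/sqrt(W^2), N = n/sqrt(W^2)

Answer: L = -384*sqrt(17929)/17929, M = 264*sqrt(17929)/17929, N = 352*sqrt(17929)/17929


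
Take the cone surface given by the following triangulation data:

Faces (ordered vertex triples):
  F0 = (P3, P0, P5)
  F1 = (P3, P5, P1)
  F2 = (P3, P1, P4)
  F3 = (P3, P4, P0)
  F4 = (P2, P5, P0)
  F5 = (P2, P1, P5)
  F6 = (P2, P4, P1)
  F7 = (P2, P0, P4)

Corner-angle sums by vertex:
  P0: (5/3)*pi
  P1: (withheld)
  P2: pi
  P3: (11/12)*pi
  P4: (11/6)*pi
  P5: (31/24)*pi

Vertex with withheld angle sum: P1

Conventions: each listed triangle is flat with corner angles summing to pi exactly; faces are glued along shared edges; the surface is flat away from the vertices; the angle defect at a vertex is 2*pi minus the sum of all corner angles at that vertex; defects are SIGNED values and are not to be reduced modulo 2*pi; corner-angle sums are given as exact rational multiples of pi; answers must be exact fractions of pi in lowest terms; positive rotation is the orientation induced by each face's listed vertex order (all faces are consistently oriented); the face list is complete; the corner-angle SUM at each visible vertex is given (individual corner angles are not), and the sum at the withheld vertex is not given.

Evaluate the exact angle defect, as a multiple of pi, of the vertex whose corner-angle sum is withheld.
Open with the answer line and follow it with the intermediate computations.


Answer: defect(P1) = (17/24)*pi

V = 6, E = 12, F = 8; chi = V - E + F = 2
Gauss-Bonnet: total defect = 2*pi*chi = 4*pi; visible defects sum to (79/24)*pi


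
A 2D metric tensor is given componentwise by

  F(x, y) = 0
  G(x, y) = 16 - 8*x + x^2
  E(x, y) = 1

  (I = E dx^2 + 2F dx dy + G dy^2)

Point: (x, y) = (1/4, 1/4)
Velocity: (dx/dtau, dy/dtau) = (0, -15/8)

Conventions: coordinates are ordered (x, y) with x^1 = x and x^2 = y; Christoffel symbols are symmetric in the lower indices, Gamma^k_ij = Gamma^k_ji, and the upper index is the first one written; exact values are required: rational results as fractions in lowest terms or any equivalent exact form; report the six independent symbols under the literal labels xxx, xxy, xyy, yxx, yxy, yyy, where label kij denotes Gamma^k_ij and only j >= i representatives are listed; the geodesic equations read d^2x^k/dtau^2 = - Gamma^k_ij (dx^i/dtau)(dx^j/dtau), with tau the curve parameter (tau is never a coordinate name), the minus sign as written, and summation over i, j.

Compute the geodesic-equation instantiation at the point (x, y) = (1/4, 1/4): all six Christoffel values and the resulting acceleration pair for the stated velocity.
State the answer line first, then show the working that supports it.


Answer: Gamma_xxx = 0, Gamma_xxy = 0, Gamma_xyy = 15/4, Gamma_yxx = 0, Gamma_yxy = -4/15, Gamma_yyy = 0; accelerations (d^2x/dtau^2, d^2y/dtau^2) = (-3375/256, 0)

E = 1, F = 0, G = 225/16 at the point
E_x = 0, E_y = 0, F_x = 0, F_y = 0, G_x = -15/2, G_y = 0
EG - F^2 = 225/16;  g^inv = (16/225) * [[225/16, 0], [0, 1]]
first-kind symbols [ij,l] = (1/2)(d_i g_jl + d_j g_il - d_l g_ij): [xx,x] = E_x/2 = 0, [xx,y] = F_x - E_y/2 = 0, [xy,x] = E_y/2 = 0, [xy,y] = G_x/2 = -15/4, [yy,x] = F_y - G_x/2 = 15/4, [yy,y] = G_y/2 = 0
Gamma^x_ij = (G*[ij,x] - F*[ij,y])/(EG - F^2), Gamma^y_ij = (E*[ij,y] - F*[ij,x])/(EG - F^2)
Gamma_xxx = 0, Gamma_xxy = 0, Gamma_xyy = 15/4, Gamma_yxx = 0, Gamma_yxy = -4/15, Gamma_yyy = 0
d^2x/dtau^2 = -(Gamma_xxx*(0)^2 + 2*Gamma_xxy*(0)*(-15/8) + Gamma_xyy*(-15/8)^2) = -3375/256
d^2y/dtau^2 = -(Gamma_yxx*(0)^2 + 2*Gamma_yxy*(0)*(-15/8) + Gamma_yyy*(-15/8)^2) = 0


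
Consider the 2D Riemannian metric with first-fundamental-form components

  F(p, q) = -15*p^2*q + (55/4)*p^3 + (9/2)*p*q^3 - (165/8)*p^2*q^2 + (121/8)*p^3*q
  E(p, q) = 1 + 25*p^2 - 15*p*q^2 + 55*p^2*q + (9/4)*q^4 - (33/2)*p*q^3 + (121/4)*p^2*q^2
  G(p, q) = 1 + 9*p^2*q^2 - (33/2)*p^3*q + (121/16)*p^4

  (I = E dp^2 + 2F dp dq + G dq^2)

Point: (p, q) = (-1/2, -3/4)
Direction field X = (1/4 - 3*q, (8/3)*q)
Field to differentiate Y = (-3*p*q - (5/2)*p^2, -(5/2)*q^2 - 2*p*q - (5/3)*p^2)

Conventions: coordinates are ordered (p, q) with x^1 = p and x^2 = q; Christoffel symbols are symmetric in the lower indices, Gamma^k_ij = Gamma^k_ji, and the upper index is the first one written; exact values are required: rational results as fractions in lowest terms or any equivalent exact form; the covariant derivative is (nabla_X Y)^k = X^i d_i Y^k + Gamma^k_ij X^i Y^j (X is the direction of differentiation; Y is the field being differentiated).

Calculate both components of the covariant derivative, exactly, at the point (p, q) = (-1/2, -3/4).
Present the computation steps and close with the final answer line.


E = 2705/1024, F = 287/512, G = 305/256 at the point
E_p = -287/128, E_q = 41/32, F_p = 33/128, F_q = -109/64, G_p = 7/16, G_q = -21/16
EG - F^2 = 2901/1024;  g^inv = (1024/2901) * [[305/256, -287/512], [-287/512, 2705/1024]]
first-kind symbols [ij,l] = (1/2)(d_i g_jl + d_j g_il - d_l g_ij): [pp,p] = E_p/2 = -287/256, [pp,q] = F_p - E_q/2 = -49/128, [pq,p] = E_q/2 = 41/64, [pq,q] = G_p/2 = 7/32, [qq,p] = F_q - G_p/2 = -123/64, [qq,q] = G_q/2 = -21/32
Gamma^p_ij = (G*[ij,p] - F*[ij,q])/(EG - F^2), Gamma^q_ij = (E*[ij,q] - F*[ij,p])/(EG - F^2)
Gamma_ppp = -1148/2901, Gamma_ppq = 656/2901, Gamma_pqq = -656/967, Gamma_qpp = -392/2901, Gamma_qpq = 224/2901, Gamma_qqq = -224/967
X = (5/2, -2), Y = (-7/4, -247/96) at the point

Answer: (nabla_X Y)^p = 449239/69624, (nabla_X Y)^q = -83917/34812


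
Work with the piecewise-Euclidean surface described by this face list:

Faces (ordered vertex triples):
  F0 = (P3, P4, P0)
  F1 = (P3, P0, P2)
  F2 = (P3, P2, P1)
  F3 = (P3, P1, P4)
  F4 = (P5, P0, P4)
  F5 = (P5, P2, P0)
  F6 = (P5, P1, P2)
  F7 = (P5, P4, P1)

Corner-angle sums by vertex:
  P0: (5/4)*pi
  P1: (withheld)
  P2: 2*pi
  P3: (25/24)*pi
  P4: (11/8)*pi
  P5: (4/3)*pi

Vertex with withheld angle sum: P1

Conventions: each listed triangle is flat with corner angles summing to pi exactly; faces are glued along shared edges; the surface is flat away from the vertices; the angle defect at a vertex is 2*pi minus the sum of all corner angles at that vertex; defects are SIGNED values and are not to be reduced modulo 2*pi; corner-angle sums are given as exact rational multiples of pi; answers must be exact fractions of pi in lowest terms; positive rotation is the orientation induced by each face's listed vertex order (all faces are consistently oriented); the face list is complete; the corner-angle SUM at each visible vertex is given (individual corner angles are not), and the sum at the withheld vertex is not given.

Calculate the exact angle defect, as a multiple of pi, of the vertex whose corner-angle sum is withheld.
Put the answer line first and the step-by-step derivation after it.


Answer: defect(P1) = pi

V = 6, E = 12, F = 8; chi = V - E + F = 2
Gauss-Bonnet: total defect = 2*pi*chi = 4*pi; visible defects sum to 3*pi
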